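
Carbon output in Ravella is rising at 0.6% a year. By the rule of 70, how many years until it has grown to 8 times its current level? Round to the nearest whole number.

≈ 350 years

One doubling takes 70/0.6 = 116.67 years.
8 = 2^3, so 3 doublings → 350 years.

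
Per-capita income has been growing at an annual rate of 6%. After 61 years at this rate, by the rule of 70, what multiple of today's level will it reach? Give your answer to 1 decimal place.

Doubling time ≈ 70/6 = 11.67 years.
61 years / 11.67 ≈ 5.23 doublings → factor 2^5.23 ≈ 37.5.

about 37.5 times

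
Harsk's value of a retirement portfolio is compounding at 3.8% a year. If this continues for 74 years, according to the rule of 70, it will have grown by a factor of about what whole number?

70/3.8 ≈ 18.42 years per doubling.
74 years fits 4 doublings: 2^4 = 16.

around 16 times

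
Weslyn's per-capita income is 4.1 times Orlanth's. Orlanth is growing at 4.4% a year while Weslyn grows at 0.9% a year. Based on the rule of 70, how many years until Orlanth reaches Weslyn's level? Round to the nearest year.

What matters is the difference: 3.5 pp.
Rule of 70 on the gap: the ratio halves every 70/3.5 ≈ 20.00 years.
A 4.1 times gap takes log₂(4.1) ≈ 2.04 halvings to close: 2.04 × 20.00 ≈ 41 years.

41 years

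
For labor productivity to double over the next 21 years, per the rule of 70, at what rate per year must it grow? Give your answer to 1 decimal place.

around 3.3% per year

70 / 21 ≈ 3.33, so about 3.3% per year.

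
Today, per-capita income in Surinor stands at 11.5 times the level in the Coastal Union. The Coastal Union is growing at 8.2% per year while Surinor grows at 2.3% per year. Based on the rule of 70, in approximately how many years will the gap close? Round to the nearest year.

What matters is the difference: 5.9 pp.
Rule of 70 on the gap: the ratio halves every 70/5.9 ≈ 11.86 years.
An 11.5 times gap takes log₂(11.5) ≈ 3.52 halvings to close: 3.52 × 11.86 ≈ 42 years.

≈ 42 years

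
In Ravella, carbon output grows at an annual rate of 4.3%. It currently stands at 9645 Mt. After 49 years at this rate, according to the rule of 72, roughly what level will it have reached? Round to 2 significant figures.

approximately 73000 Mt

Doubling time ≈ 72/4.3 = 16.74 years.
49 years is 49/16.74 ≈ 2.93 doublings, a factor of 2^2.93 ≈ 7.62.
9645 × 7.62 ≈ 73000 Mt.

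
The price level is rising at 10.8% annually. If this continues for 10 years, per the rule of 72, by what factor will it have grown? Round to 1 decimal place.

≈ 2.8 times

Doubles every ≈ 6.67 years (72/10.8).
10 years is 1.50 doublings; 2^1.50 ≈ 2.8×.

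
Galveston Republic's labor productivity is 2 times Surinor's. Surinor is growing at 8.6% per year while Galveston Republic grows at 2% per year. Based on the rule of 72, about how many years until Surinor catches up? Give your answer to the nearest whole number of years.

What matters is the difference: 6.6 pp.
Rule of 72 on the gap: the ratio halves every 72/6.6 ≈ 10.91 years.
A 2 times gap closes after 1 halving: 1 × 10.91 ≈ 11 years.

11 years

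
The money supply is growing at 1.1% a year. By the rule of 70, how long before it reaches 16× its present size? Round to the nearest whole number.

Doubling time ≈ 70/1.1 = 63.64 years.
16× is 4 doublings, so 4 × 63.64 ≈ 255 years.

roughly 255 years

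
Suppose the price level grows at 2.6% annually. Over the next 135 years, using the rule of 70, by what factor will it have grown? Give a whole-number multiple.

about 32 times

70/2.6 ≈ 26.92 years per doubling.
135 years fits 5 doublings: 2^5 = 32.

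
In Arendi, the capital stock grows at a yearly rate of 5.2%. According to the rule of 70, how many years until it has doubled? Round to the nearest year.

about 13 years

At 5.2%, doubling takes about 70/5.2 = 13.46 years.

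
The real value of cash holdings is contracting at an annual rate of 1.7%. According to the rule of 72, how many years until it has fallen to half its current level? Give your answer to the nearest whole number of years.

≈ 42 years

Halving time ≈ 72 / 1.7 = 42.35 → 42 years.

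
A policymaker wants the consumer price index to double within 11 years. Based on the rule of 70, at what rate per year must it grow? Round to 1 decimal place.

about 6.4%

70 / 11 ≈ 6.36, so about 6.4% per year.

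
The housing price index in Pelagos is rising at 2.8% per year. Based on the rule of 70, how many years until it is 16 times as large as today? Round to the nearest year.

100 years

At 2.8% it doubles every 70/2.8 ≈ 25.00 years.
16 = 2^4, so 4 doublings → 100 years.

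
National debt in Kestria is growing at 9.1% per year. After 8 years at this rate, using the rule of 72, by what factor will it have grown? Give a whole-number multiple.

72/9.1 ≈ 7.91 years per doubling.
8 years fits 1 doubling: 2^1 = 2.

≈ 2 times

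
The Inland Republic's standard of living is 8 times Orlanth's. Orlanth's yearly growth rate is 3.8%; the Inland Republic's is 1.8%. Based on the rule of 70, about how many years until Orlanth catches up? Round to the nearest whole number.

Orlanth gains on the Inland Republic at 3.8% − 1.8% = 2 points a year.
At that relative rate the gap halves every 70/2 ≈ 35.00 years.
An 8 times gap closes after 3 halvings: 3 × 35.00 ≈ 105 years.

approximately 105 years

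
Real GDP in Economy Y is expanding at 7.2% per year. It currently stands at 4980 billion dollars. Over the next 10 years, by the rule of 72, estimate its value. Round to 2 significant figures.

It doubles every 72/7.2 ≈ 10.00 years, so 10 years is 1.00 doublings.
2^1.00 ≈ 2.00; 4980 × 2.00 ≈ 10000 billion dollars.

≈ 10000 billion dollars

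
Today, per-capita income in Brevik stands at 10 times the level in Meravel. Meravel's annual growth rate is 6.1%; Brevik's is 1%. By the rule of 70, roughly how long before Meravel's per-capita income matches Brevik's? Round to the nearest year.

The growth-rate gap is 6.1% − 1% = 5.1 percentage points.
So the ratio between them halves every 70/5.1 ≈ 13.73 years.
A 10 times gap takes log₂(10) ≈ 3.32 halvings to close: 3.32 × 13.73 ≈ 46 years.

around 46 years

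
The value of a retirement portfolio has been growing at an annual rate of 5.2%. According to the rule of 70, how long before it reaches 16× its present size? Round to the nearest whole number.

One doubling takes 70/5.2 = 13.46 years.
16 = 2^4, so 4 doublings → 54 years.

54 years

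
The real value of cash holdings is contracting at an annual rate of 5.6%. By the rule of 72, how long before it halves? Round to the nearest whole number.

around 13 years

Falling at 5.6%, it halves about every 72/5.6 = 12.86 years.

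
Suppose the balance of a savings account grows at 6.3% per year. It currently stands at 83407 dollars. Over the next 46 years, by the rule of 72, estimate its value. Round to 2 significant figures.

around 1400000 dollars

It doubles every 72/6.3 ≈ 11.43 years, so 46 years is 4.02 doublings.
2^4.02 ≈ 16.22; 83407 × 16.22 ≈ 1400000 dollars.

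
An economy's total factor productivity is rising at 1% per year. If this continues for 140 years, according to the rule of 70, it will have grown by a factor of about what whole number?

about 4 times

Doubling time ≈ 70/1 = 70.00 years.
140/70.00 ≈ 2 doublings, so about 2^2 = 4×.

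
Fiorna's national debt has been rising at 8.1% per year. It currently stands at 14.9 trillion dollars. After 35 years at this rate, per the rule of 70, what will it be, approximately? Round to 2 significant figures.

It doubles every 70/8.1 ≈ 8.64 years, so 35 years is 4.05 doublings.
2^4.05 ≈ 16.56; 14.9 × 16.56 ≈ 250 trillion dollars.

about 250 trillion dollars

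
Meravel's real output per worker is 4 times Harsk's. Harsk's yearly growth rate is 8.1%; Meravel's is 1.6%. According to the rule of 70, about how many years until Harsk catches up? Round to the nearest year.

around 22 years

The growth-rate gap is 8.1% − 1.6% = 6.5 percentage points.
So the ratio between them halves every 70/6.5 ≈ 10.77 years.
A 4 times gap closes after 2 halvings: 2 × 10.77 ≈ 22 years.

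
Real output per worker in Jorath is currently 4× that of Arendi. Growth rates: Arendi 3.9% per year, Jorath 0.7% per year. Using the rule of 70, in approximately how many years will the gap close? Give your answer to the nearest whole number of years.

about 44 years

The growth-rate gap is 3.9% − 0.7% = 3.2 percentage points.
So the ratio between them halves every 70/3.2 ≈ 21.88 years.
A 4× gap closes after 2 halvings: 2 × 21.88 ≈ 44 years.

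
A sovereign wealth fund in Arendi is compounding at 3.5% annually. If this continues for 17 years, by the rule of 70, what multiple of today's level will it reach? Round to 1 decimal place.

≈ 1.8 times

Doubling time ≈ 70/3.5 = 20.00 years.
17 years / 20.00 ≈ 0.85 doublings → factor 2^0.85 ≈ 1.8.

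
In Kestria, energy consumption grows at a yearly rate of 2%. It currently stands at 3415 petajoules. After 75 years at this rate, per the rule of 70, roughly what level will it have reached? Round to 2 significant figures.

15000 petajoules

Doubling time ≈ 70/2 = 35.00 years.
75 years is 75/35.00 ≈ 2.14 doublings, a factor of 2^2.14 ≈ 4.41.
3415 × 4.41 ≈ 15000 petajoules.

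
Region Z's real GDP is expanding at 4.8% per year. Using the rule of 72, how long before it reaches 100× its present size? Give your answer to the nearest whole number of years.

approximately 100 years

At 4.8% it doubles every 72/4.8 ≈ 15.00 years.
100× is log₂ 100 ≈ 6.64 doublings, so ≈ 6.64 × 15.00 = 100 years.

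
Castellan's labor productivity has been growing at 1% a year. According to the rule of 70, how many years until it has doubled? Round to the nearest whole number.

At 1%, doubling takes about 70/1 = 70.00 years.

70 years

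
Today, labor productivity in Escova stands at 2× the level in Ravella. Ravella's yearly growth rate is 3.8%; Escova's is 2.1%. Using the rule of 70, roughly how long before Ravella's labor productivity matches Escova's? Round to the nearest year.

The growth-rate gap is 3.8% − 2.1% = 1.7 percentage points.
So the ratio between them halves every 70/1.7 ≈ 41.18 years.
A 2× gap closes after 1 halving: 1 × 41.18 ≈ 41 years.

41 years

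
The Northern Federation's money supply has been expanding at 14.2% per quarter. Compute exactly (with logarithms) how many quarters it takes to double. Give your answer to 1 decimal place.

5.2 quarters

t = ln(2) / ln(1 + 0.142) = 0.6931 / 0.132781 ≈ 5.22.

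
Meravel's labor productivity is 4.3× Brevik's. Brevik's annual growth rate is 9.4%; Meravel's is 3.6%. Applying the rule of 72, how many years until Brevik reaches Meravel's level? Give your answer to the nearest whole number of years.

26 years

Brevik gains on Meravel at 9.4% − 3.6% = 5.8 points a year.
At that relative rate the gap halves every 72/5.8 ≈ 12.41 years.
A 4.3× gap takes log₂(4.3) ≈ 2.10 halvings to close: 2.10 × 12.41 ≈ 26 years.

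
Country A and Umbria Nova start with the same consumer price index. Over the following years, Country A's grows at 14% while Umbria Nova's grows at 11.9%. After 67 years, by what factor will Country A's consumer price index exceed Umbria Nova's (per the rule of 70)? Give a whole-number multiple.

Only the 2.1-point difference matters.
70/2.1 ≈ 33.33 years per doubling of the ratio; 67 years gives 2.01 doublings, so ≈ 4×.

approximately 4 times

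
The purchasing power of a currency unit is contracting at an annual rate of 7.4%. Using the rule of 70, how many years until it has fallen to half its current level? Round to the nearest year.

9 years

The rule works in reverse for decay: 70/7.4 ≈ 9.46 years to halve.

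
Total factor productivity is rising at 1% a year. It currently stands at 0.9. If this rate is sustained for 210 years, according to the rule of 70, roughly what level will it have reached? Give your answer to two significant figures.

It doubles every 70/1 ≈ 70.00 years, so 210 years is 3.00 doublings.
2^3.00 ≈ 8.00; 0.9 × 8.00 ≈ 7.2.

roughly 7.2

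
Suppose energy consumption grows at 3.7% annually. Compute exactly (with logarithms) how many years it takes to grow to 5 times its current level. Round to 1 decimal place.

44.3 years

t = ln(5) / ln(1 + 0.037) = 1.6094 / 0.036332 ≈ 44.30.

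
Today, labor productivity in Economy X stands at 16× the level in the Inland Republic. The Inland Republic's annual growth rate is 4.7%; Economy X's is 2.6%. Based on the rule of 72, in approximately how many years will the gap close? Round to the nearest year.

the Inland Republic gains on Economy X at 4.7% − 2.6% = 2.1 points a year.
At that relative rate the gap halves every 72/2.1 ≈ 34.29 years.
A 16× gap closes after 4 halvings: 4 × 34.29 ≈ 137 years.

≈ 137 years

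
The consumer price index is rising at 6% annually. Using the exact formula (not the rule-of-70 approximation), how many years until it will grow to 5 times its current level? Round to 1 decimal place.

t = ln(5) / ln(1 + 0.06) = 1.6094 / 0.058269 ≈ 27.62.

27.6 years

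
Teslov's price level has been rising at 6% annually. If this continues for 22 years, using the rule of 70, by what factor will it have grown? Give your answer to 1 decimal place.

3.7 times

Doubling time ≈ 70/6 = 11.67 years.
22 years / 11.67 ≈ 1.89 doublings → factor 2^1.89 ≈ 3.7.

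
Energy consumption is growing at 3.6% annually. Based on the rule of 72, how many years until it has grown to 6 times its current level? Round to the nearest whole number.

52 years

One doubling takes 72/3.6 = 20.00 years.
Reaching 6× takes log₂(6) ≈ 2.58 doublings.
2.58 × 20.00 ≈ 52 years.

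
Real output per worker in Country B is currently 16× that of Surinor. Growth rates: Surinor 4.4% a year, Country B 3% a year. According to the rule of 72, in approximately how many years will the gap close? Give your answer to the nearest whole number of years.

Surinor gains on Country B at 4.4% − 3% = 1.4 points a year.
At that relative rate the gap halves every 72/1.4 ≈ 51.43 years.
A 16× gap closes after 4 halvings: 4 × 51.43 ≈ 206 years.

206 years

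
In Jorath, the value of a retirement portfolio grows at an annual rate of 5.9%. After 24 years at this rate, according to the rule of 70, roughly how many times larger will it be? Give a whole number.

4 times

70/5.9 ≈ 11.86 years per doubling.
24 years fits 2 doublings: 2^2 = 4.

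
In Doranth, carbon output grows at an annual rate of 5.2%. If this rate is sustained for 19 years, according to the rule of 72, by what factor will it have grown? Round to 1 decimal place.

Doubling time ≈ 72/5.2 = 13.85 years.
19 years / 13.85 ≈ 1.37 doublings → factor 2^1.37 ≈ 2.6.

2.6 times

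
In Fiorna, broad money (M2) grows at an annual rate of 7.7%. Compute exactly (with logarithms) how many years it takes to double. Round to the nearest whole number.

t = ln(2) / ln(1 + 0.077) = 0.6931 / 0.074179 ≈ 9.34.
≈ 9 years.

9 years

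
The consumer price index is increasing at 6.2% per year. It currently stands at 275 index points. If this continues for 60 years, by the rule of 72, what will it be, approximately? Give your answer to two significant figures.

It doubles every 72/6.2 ≈ 11.61 years, so 60 years is 5.17 doublings.
2^5.17 ≈ 36.00; 275 × 36.00 ≈ 9900 index points.

9900 index points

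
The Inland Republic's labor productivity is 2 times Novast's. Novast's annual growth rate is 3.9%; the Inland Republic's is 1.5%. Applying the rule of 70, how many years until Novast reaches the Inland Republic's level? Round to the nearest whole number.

Novast gains on the Inland Republic at 3.9% − 1.5% = 2.4 points a year.
At that relative rate the gap halves every 70/2.4 ≈ 29.17 years.
A 2 times gap closes after 1 halving: 1 × 29.17 ≈ 29 years.

29 years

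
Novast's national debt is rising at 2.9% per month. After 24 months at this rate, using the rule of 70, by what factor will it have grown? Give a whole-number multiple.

70/2.9 ≈ 24.14 months per doubling.
24 months fits 1 doubling: 2^1 = 2.

around 2 times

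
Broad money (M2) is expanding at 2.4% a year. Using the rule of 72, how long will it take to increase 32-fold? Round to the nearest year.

around 150 years

At 2.4% it doubles every 72/2.4 ≈ 30.00 years.
Getting to 32× needs 5 doublings: 5 × 30.00 ≈ 150 years.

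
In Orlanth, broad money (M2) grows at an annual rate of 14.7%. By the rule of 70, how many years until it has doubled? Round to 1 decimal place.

Doubling time ≈ 70 / 14.7 = 4.76 years.

around 4.8 years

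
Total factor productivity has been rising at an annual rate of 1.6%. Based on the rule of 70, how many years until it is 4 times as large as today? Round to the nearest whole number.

At 1.6% it doubles every 70/1.6 ≈ 43.75 years.
Getting to 4× needs 2 doublings: 2 × 43.75 ≈ 88 years.

approximately 88 years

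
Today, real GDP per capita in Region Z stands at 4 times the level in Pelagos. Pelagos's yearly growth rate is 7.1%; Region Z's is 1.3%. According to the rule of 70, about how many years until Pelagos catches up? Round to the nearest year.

≈ 24 years

The growth-rate gap is 7.1% − 1.3% = 5.8 percentage points.
So the ratio between them halves every 70/5.8 ≈ 12.07 years.
A 4 times gap closes after 2 halvings: 2 × 12.07 ≈ 24 years.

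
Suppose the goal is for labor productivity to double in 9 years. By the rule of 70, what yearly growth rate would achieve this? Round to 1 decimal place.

around 7.8%

70 / 9 ≈ 7.78, so about 7.8% per year.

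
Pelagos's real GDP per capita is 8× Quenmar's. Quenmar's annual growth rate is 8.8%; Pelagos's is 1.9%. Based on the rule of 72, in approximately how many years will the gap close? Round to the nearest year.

around 31 years

Quenmar gains on Pelagos at 8.8% − 1.9% = 6.9 points a year.
At that relative rate the gap halves every 72/6.9 ≈ 10.43 years.
An 8× gap closes after 3 halvings: 3 × 10.43 ≈ 31 years.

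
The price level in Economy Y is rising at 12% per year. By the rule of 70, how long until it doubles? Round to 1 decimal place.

5.8 years

Doubling time ≈ 70 / 12 = 5.83 years.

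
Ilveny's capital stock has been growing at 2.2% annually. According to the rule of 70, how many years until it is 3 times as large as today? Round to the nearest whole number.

At 2.2% it doubles every 70/2.2 ≈ 31.82 years.
3× is log₂ 3 ≈ 1.58 doublings, so ≈ 1.58 × 31.82 = 50 years.

approximately 50 years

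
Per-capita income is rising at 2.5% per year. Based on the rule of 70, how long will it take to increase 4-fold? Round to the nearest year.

Doubling time ≈ 70/2.5 = 28.00 years.
4× is 2 doublings, so 2 × 28.00 ≈ 56 years.

around 56 years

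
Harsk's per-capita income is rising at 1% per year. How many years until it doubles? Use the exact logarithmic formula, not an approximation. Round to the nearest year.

t = ln(2) / ln(1 + 0.01) = 0.6931 / 0.009950 ≈ 69.66.
≈ 70 years.

70 years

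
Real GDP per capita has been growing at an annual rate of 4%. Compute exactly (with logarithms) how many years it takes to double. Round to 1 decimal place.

17.7 years

t = ln(2) / ln(1 + 0.04) = 0.6931 / 0.039221 ≈ 17.67.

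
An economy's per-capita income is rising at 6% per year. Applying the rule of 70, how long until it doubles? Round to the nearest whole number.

roughly 12 years

Doubling time ≈ 70 / 6 = 11.67 years.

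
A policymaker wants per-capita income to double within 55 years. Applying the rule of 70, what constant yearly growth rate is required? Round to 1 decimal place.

approximately 1.3%

70 / 55 ≈ 1.27, so about 1.3% per year.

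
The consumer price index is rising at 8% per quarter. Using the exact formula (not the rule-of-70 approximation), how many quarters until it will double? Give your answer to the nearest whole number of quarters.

t = ln(2) / ln(1 + 0.08) = 0.6931 / 0.076961 ≈ 9.01.
≈ 9 quarters.

9 quarters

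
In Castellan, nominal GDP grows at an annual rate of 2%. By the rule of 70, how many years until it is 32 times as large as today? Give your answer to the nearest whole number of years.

approximately 175 years

Doubling time ≈ 70/2 = 35.00 years.
32× is 5 doublings, so 5 × 35.00 ≈ 175 years.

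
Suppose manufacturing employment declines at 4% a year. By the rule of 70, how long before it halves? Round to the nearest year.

approximately 18 years

The rule works in reverse for decay: 70/4 ≈ 17.50 years to halve.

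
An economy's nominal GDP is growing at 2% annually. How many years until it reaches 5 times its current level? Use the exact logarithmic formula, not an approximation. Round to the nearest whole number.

81 years

t = ln(5) / ln(1 + 0.02) = 1.6094 / 0.019803 ≈ 81.27.
≈ 81 years.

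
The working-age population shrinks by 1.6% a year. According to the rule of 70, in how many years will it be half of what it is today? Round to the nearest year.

Falling at 1.6%, it halves about every 70/1.6 = 43.75 years.

about 44 years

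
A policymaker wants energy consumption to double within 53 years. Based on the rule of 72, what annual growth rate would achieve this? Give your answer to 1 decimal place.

72 / 53 ≈ 1.36, so about 1.4% annually.

1.4% annually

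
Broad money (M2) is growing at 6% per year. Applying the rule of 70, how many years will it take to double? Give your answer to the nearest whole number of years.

70/6 ≈ 11.67, so it doubles roughly every 12 years.

approximately 12 years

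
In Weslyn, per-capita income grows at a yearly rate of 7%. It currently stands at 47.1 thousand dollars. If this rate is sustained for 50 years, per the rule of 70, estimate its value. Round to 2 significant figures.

Doubling time ≈ 70/7 = 10.00 years.
50 years is 50/10.00 ≈ 5.00 doublings, a factor of 2^5.00 ≈ 32.00.
47.1 × 32.00 ≈ 1500 thousand dollars.

around 1500 thousand dollars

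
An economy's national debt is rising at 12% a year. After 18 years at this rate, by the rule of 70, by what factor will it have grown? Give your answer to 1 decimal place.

Doubling time ≈ 70/12 = 5.83 years.
18 years / 5.83 ≈ 3.09 doublings → factor 2^3.09 ≈ 8.5.

≈ 8.5 times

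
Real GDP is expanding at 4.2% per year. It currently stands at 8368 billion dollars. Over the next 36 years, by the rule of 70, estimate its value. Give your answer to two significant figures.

It doubles every 70/4.2 ≈ 16.67 years, so 36 years is 2.16 doublings.
2^2.16 ≈ 4.47; 8368 × 4.47 ≈ 37000 billion dollars.

about 37000 billion dollars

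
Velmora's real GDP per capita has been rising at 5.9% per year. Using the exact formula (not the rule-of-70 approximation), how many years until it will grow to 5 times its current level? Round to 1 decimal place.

28.1 years

t = ln(5) / ln(1 + 0.059) = 1.6094 / 0.057325 ≈ 28.08.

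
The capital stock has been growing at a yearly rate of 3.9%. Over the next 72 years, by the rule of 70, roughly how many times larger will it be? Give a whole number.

At 3.9% one doubling takes ≈ 17.95 years; 72 years is 4 of them, so ×16.

≈ 16 times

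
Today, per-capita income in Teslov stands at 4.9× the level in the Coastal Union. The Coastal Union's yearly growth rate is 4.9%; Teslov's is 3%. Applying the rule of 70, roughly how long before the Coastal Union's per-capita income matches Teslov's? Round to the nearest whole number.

approximately 84 years

The growth-rate gap is 4.9% − 3% = 1.9 percentage points.
So the ratio between them halves every 70/1.9 ≈ 36.84 years.
A 4.9× gap takes log₂(4.9) ≈ 2.29 halvings to close: 2.29 × 36.84 ≈ 84 years.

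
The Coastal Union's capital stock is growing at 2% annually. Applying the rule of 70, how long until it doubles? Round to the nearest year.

35 years

70/2 ≈ 35.00, so it doubles roughly every 35 years.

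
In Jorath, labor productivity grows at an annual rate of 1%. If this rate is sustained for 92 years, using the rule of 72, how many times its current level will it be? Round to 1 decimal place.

Doubling time ≈ 72/1 = 72.00 years.
92 years / 72.00 ≈ 1.28 doublings → factor 2^1.28 ≈ 2.4.

roughly 2.4 times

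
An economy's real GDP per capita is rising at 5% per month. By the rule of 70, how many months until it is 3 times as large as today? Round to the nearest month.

roughly 22 months

At 5% it doubles every 70/5 ≈ 14.00 months.
Reaching 3× takes log₂(3) ≈ 1.58 doublings.
1.58 × 14.00 ≈ 22 months.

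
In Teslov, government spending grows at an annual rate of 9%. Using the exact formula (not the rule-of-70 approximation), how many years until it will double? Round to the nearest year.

8 years

t = ln(2) / ln(1 + 0.09) = 0.6931 / 0.086178 ≈ 8.04.
≈ 8 years.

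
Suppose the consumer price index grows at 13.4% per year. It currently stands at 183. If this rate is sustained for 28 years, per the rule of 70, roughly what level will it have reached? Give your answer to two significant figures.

≈ 7500

Doubling time ≈ 70/13.4 = 5.22 years.
28 years is 28/5.22 ≈ 5.36 doublings, a factor of 2^5.36 ≈ 41.07.
183 × 41.07 ≈ 7500.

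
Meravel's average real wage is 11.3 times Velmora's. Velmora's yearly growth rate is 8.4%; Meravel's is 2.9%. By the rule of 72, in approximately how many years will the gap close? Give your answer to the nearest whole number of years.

Velmora gains on Meravel at 8.4% − 2.9% = 5.5 points a year.
At that relative rate the gap halves every 72/5.5 ≈ 13.09 years.
An 11.3 times gap takes log₂(11.3) ≈ 3.50 halvings to close: 3.50 × 13.09 ≈ 46 years.

about 46 years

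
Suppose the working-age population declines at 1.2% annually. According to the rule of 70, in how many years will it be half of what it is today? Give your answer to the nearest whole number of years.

The rule works in reverse for decay: 70/1.2 ≈ 58.33 years to halve.

58 years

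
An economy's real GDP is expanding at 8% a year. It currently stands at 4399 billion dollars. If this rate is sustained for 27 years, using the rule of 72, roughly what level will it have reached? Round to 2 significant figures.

approximately 35000 billion dollars

Doubling time ≈ 72/8 = 9.00 years.
27 years is 27/9.00 ≈ 3.00 doublings, a factor of 2^3.00 ≈ 8.00.
4399 × 8.00 ≈ 35000 billion dollars.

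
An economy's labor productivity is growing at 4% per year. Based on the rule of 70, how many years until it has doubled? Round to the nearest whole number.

around 18 years

70/4 ≈ 17.50, so it doubles roughly every 18 years.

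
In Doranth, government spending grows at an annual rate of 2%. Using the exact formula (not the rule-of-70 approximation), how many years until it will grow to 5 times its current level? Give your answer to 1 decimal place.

t = ln(5) / ln(1 + 0.02) = 1.6094 / 0.019803 ≈ 81.27.

81.3 years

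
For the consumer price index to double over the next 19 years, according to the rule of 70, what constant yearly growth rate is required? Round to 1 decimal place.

3.7% per year

70 / 19 ≈ 3.68, so about 3.7% per year.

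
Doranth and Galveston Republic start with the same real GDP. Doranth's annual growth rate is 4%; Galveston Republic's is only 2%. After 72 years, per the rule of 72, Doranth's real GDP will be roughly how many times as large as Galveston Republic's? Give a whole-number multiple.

Doranth pulls ahead at 2 pp per year, so the ratio doubles every 72/2 ≈ 36.00 years.
In 72 years that's 2.00 doublings: 2^2.00 ≈ 4.

roughly 4 times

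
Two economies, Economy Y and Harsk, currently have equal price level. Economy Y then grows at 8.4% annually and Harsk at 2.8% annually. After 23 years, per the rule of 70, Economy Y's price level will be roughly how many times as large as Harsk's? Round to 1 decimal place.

approximately 3.6 times

Rate gap = 8.4% − 2.8% = 5.6 points.
The ratio doubles every 70/5.6 ≈ 12.50 years.
23/12.50 ≈ 1.84 doublings → ratio ≈ 2^1.84 ≈ 3.6.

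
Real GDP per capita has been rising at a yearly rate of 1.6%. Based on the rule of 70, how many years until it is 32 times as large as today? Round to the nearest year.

approximately 219 years

One doubling takes 70/1.6 = 43.75 years.
32 = 2^5, so 5 doublings → 219 years.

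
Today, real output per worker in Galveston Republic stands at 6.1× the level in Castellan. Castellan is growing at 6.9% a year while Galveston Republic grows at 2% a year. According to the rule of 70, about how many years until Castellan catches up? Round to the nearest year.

about 37 years

Castellan gains on Galveston Republic at 6.9% − 2% = 4.9 points a year.
At that relative rate the gap halves every 70/4.9 ≈ 14.29 years.
A 6.1× gap takes log₂(6.1) ≈ 2.61 halvings to close: 2.61 × 14.29 ≈ 37 years.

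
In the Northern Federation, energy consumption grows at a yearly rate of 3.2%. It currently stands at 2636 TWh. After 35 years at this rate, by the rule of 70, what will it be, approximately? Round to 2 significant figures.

≈ 8000 TWh

It doubles every 70/3.2 ≈ 21.88 years, so 35 years is 1.60 doublings.
2^1.60 ≈ 3.03; 2636 × 3.03 ≈ 8000 TWh.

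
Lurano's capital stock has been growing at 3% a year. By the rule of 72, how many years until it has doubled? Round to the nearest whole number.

72/3 ≈ 24.00, so it doubles roughly every 24 years.

around 24 years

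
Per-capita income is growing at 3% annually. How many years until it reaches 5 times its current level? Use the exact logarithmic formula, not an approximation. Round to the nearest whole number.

54 years

t = ln(5) / ln(1 + 0.03) = 1.6094 / 0.029559 ≈ 54.45.
≈ 54 years.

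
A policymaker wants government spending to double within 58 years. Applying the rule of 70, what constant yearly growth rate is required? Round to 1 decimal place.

≈ 1.2%

70 / 58 ≈ 1.21, so about 1.2% per year.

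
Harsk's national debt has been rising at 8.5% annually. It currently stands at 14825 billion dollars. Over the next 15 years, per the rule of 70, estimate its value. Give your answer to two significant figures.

It doubles every 70/8.5 ≈ 8.24 years, so 15 years is 1.82 doublings.
2^1.82 ≈ 3.53; 14825 × 3.53 ≈ 52000 billion dollars.

≈ 52000 billion dollars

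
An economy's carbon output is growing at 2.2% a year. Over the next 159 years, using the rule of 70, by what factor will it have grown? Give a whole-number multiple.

around 32 times

Doubling time ≈ 70/2.2 = 31.82 years.
159/31.82 ≈ 5 doublings, so about 2^5 = 32×.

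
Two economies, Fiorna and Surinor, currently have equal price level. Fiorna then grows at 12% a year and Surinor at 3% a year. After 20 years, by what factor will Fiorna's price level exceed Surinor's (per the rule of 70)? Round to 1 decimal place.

Only the 9-point difference matters.
70/9 ≈ 7.78 years per doubling of the ratio; 20 years gives 2.57 doublings, so ≈ 5.9×.

5.9 times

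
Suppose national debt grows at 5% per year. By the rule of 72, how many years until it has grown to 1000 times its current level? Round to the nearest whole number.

around 144 years

Doubling time ≈ 72/5 = 14.40 years.
1000× is log₂ 1000 ≈ 9.97 doublings, so ≈ 9.97 × 14.40 = 144 years.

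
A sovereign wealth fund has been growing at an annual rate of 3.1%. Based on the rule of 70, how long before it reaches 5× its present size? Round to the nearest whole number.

roughly 52 years

One doubling takes 70/3.1 = 22.58 years.
Reaching 5× takes log₂(5) ≈ 2.32 doublings.
2.32 × 22.58 ≈ 52 years.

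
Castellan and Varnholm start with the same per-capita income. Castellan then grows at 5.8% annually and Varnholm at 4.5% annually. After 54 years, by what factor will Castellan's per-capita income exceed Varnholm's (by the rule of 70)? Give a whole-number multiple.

Rate gap = 5.8% − 4.5% = 1.3 points.
The ratio doubles every 70/1.3 ≈ 53.85 years.
54/53.85 ≈ 1.00 doublings → ratio ≈ 2^1.00 ≈ 2.

about 2 times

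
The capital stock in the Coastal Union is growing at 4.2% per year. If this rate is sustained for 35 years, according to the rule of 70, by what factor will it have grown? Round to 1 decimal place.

around 4.3 times

Doubling time ≈ 70/4.2 = 16.67 years.
35 years / 16.67 ≈ 2.10 doublings → factor 2^2.10 ≈ 4.3.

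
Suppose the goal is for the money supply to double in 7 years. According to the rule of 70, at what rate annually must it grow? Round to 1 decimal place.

70 / 7 ≈ 10.00, so about 10.0% annually.

≈ 10.0% annually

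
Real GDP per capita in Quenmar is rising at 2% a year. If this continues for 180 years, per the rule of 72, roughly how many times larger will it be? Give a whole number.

roughly 32 times

72/2 ≈ 36.00 years per doubling.
180 years fits 5 doublings: 2^5 = 32.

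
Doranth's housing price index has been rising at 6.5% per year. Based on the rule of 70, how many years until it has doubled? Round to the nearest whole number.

approximately 11 years

Doubling time ≈ 70 / 6.5 = 10.77 years.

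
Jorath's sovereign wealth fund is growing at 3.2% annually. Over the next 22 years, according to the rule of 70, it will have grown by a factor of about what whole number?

around 2 times

70/3.2 ≈ 21.88 years per doubling.
22 years fits 1 doubling: 2^1 = 2.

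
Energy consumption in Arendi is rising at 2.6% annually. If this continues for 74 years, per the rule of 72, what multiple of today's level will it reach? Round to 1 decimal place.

approximately 6.4 times

Doubling time ≈ 72/2.6 = 27.69 years.
74 years / 27.69 ≈ 2.67 doublings → factor 2^2.67 ≈ 6.4.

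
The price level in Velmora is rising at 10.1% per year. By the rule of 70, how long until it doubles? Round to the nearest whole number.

Doubling time ≈ 70 / 10.1 = 6.93 years.

7 years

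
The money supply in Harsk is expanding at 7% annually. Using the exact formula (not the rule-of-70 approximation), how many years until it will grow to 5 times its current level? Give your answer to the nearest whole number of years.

24 years

t = ln(5) / ln(1 + 0.07) = 1.6094 / 0.067659 ≈ 23.79.
≈ 24 years.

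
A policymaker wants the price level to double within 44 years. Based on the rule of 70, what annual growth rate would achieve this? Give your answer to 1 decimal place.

about 1.6% a year

70 / 44 ≈ 1.59, so about 1.6% a year.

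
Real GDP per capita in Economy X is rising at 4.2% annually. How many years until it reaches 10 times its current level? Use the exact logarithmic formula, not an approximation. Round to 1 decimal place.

t = ln(10) / ln(1 + 0.042) = 2.3026 / 0.041142 ≈ 55.97.

56.0 years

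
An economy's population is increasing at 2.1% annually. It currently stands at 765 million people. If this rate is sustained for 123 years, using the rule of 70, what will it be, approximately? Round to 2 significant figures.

about 9900 million people

Doubling time ≈ 70/2.1 = 33.33 years.
123 years is 123/33.33 ≈ 3.69 doublings, a factor of 2^3.69 ≈ 12.91.
765 × 12.91 ≈ 9900 million people.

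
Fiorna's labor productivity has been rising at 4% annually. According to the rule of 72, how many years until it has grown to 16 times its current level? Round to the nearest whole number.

72 years

At 4% it doubles every 72/4 ≈ 18.00 years.
16 = 2^4, so 4 doublings → 72 years.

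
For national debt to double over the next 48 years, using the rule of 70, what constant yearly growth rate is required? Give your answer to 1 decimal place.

≈ 1.5%

70 / 48 ≈ 1.46, so about 1.5% per year.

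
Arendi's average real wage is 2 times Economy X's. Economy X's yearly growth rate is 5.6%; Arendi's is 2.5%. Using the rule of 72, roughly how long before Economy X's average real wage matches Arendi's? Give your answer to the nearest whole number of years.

What matters is the difference: 3.1 pp.
Rule of 72 on the gap: the ratio halves every 72/3.1 ≈ 23.23 years.
A 2 times gap closes after 1 halving: 1 × 23.23 ≈ 23 years.

around 23 years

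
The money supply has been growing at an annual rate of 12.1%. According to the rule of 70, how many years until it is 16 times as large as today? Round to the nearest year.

Doubling time ≈ 70/12.1 = 5.79 years.
Getting to 16× needs 4 doublings: 4 × 5.79 ≈ 23 years.

roughly 23 years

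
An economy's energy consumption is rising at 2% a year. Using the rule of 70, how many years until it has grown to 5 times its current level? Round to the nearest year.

≈ 81 years

At 2% it doubles every 70/2 ≈ 35.00 years.
Reaching 5× takes log₂(5) ≈ 2.32 doublings.
2.32 × 35.00 ≈ 81 years.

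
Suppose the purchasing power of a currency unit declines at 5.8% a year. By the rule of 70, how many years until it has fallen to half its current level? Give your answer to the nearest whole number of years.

Halving time ≈ 70 / 5.8 = 12.07 → 12 years.

roughly 12 years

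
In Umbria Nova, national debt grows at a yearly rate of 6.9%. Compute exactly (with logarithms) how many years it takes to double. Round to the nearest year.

10 years

t = ln(2) / ln(1 + 0.069) = 0.6931 / 0.066724 ≈ 10.39.
≈ 10 years.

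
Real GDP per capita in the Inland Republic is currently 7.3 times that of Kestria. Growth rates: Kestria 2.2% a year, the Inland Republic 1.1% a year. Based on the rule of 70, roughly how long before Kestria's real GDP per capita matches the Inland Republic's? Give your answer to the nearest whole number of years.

Kestria gains on the Inland Republic at 2.2% − 1.1% = 1.1 points a year.
At that relative rate the gap halves every 70/1.1 ≈ 63.64 years.
A 7.3 times gap takes log₂(7.3) ≈ 2.87 halvings to close: 2.87 × 63.64 ≈ 183 years.

about 183 years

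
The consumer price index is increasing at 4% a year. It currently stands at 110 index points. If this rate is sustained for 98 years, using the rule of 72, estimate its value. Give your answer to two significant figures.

around 4800 index points

It doubles every 72/4 ≈ 18.00 years, so 98 years is 5.44 doublings.
2^5.44 ≈ 43.41; 110 × 43.41 ≈ 4800 index points.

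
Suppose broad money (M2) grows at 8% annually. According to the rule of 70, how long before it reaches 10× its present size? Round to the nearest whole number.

One doubling takes 70/8 = 8.75 years.
Reaching 10× takes log₂(10) ≈ 3.32 doublings.
3.32 × 8.75 ≈ 29 years.

≈ 29 years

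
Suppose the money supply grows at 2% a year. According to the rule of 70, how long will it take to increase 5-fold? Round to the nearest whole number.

At 2% it doubles every 70/2 ≈ 35.00 years.
Reaching 5× takes log₂(5) ≈ 2.32 doublings.
2.32 × 35.00 ≈ 81 years.

approximately 81 years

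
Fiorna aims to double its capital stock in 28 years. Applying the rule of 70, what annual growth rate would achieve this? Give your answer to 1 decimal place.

around 2.5%

70 / 28 ≈ 2.50, so about 2.5% a year.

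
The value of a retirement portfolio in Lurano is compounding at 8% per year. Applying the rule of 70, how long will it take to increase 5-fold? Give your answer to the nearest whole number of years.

Doubling time ≈ 70/8 = 8.75 years.
5× is log₂ 5 ≈ 2.32 doublings, so ≈ 2.32 × 8.75 = 20 years.

approximately 20 years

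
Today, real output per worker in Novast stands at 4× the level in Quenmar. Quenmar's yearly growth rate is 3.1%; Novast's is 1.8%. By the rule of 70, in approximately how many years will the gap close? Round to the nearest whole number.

about 108 years

What matters is the difference: 1.3 pp.
Rule of 70 on the gap: the ratio halves every 70/1.3 ≈ 53.85 years.
A 4× gap closes after 2 halvings: 2 × 53.85 ≈ 108 years.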